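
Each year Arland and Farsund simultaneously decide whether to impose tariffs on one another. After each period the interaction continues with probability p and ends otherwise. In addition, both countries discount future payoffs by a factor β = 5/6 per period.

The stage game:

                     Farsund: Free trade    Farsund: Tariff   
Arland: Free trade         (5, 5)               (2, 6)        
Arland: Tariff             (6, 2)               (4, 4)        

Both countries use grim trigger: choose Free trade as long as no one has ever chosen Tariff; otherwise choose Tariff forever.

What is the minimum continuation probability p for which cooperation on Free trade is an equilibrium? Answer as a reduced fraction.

3/5

With continuation probability p and discount β, the effective per-period discount factor is βp.
Grim-trigger IC: βp ≥ (6−5)/(6−4) = 1/2.
So p ≥ (1/2)/(5/6) = 3/5.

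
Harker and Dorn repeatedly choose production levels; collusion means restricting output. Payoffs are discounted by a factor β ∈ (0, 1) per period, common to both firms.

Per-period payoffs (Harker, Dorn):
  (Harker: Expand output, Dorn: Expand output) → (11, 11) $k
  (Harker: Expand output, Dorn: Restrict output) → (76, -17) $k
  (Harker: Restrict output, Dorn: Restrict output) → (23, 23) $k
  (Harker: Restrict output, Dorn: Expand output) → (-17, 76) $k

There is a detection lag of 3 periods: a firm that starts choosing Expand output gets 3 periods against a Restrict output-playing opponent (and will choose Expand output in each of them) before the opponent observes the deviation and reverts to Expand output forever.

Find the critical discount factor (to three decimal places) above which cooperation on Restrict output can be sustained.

The best deviation is to choose Expand output for all 3 undetected periods, earning 76 each, then 11 forever once detected.
Deviation value: 76(1−β^3)/(1−β) + 11β^3/(1−β); cooperation value: 23/(1−β).
IC: 23 ≥ 76(1−β^3) + 11β^3 = 76 − 65β^3.
So β^3 ≥ 53/65, giving β ≥ (53/65)^(1/3) ≈ 0.934.

0.934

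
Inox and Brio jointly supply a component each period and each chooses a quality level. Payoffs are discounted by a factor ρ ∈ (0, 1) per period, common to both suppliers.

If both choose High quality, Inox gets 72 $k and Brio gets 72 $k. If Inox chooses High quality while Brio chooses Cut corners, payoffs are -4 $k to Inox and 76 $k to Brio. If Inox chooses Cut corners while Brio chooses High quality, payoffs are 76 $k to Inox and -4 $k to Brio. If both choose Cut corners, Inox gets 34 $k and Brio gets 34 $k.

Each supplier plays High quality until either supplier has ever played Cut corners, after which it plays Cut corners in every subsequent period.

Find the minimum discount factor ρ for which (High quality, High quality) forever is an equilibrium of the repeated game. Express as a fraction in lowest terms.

2/21

72/(1−ρ) ≥ 76 + 34ρ/(1−ρ)
72 ≥ 76 − 42ρ
ρ ≥ 4/42 = 2/21.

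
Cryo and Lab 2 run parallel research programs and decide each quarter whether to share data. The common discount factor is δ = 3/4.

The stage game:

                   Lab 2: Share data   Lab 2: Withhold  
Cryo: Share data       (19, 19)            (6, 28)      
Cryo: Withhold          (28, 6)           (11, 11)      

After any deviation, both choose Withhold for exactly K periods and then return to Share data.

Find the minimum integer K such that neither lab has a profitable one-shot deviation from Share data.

Need Σ_{k=1}^{K} δ^k ≥ (28−19)/(19−11) = 1.1250 at δ = 3/4.
At K = 1 the sum is 0.7500 < 1.1250; at K = 2 it is 1.3125 ≥ 1.1250.
So the minimum punishment length is K = 2.

2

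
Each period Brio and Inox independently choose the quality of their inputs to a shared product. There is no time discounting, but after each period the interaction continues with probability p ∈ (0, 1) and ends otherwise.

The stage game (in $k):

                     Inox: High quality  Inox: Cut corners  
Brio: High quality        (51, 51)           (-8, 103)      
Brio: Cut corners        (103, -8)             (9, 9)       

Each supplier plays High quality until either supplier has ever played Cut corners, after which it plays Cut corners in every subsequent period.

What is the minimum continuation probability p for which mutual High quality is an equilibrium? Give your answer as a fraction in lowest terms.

Expected cooperation value is 51 + p·51 + p²·51 + … = 51/(1−p); deviation gives 103 + p·9/(1−p).
51 ≥ 103(1−p) + 9p ⇒ 94p ≥ 52 ⇒ p ≥ 52/94 = 26/47.

26/47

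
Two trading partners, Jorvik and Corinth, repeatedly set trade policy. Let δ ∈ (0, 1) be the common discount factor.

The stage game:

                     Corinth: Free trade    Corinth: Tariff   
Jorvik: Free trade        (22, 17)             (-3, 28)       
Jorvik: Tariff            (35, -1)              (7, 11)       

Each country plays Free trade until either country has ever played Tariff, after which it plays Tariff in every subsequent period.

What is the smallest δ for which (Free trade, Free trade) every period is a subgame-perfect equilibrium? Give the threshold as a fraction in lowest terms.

11/17

Jorvik's threshold: (35−22)/(35−7) = 13/28.
Corinth's threshold: (28−17)/(28−11) = 11/17.
13/28 < 11/17, so Corinth binds and δ* = 11/17.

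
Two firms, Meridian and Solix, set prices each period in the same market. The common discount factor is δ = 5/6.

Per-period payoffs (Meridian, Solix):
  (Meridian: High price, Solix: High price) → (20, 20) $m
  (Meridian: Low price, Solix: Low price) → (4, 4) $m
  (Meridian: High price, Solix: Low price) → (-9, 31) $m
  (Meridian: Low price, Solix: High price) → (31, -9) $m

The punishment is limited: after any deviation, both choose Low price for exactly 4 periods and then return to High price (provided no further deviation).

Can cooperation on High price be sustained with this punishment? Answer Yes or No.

IC: δ+…+δ^4 ≥ (31−20)/(20−4) = 11/16.
At δ = 5/6: partial sum = 2.5887 ≥ 0.6875. Cooperation sustainable.

Yes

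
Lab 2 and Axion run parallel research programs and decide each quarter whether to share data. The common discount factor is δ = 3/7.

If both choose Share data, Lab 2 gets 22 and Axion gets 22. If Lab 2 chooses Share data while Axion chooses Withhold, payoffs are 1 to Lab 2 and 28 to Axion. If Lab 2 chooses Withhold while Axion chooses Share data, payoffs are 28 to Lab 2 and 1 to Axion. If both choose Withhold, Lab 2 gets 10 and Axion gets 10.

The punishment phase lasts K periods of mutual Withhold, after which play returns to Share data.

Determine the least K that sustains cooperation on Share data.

2

IC: δ(1−δ^K)/(1−δ) ≥ (28−22)/(22−10) = 1/2.
With δ = 3/7: need 1 − δ^K ≥ 1/2·(1−3/7)/(3/7), i.e. δ^K ≤ 0.3333.
Since (3/7)^1 = 0.4286 and (3/7)^2 = 0.1837, the smallest such K is 2.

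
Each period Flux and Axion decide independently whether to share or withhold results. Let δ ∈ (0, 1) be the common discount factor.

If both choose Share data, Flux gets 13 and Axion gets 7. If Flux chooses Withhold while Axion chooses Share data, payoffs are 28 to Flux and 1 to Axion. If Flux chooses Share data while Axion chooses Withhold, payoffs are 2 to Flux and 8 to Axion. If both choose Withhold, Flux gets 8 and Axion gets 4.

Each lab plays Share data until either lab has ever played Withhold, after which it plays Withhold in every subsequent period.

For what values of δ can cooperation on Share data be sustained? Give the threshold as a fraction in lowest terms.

Flux's threshold: (28−13)/(28−8) = 3/4.
Axion's threshold: (8−7)/(8−4) = 1/4.
3/4 > 1/4, so Flux binds and δ* = 3/4.

3/4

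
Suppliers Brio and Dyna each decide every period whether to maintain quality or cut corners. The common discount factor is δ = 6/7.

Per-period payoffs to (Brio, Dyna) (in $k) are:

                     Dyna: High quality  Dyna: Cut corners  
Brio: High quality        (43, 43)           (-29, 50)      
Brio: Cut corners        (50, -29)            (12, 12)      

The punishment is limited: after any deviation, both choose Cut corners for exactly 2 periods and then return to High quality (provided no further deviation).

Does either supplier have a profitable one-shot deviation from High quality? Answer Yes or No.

No

Comparing payoff streams over the 3 periods until play realigns: cooperate → 43(1+δ+…+δ^2); deviate → 50 + 12(δ+…+δ^2).
Cooperation is sustained iff (43−12)(δ+…+δ^2) ≥ 50−43.
δ+…+δ^2 = 6/7·(1−(6/7)^2)/(1−6/7) = 1.5918, and (50−43)/(43−12) = 0.2258.
1.5918 ≥ 0.2258, so cooperation is sustainable.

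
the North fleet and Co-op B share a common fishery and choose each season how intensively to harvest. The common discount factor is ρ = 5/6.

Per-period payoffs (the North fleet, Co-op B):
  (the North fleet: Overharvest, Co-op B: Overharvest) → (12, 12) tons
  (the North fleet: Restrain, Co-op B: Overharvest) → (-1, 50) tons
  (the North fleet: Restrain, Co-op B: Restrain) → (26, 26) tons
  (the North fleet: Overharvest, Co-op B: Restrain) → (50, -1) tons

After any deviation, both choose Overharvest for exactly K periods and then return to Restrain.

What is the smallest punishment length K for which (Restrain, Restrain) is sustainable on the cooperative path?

3

IC: ρ(1−ρ^K)/(1−ρ) ≥ (50−26)/(26−12) = 12/7.
With ρ = 5/6: need 1 − ρ^K ≥ 12/7·(1−5/6)/(5/6), i.e. ρ^K ≤ 0.6571.
Since (5/6)^2 = 0.6944 and (5/6)^3 = 0.5787, the smallest such K is 3.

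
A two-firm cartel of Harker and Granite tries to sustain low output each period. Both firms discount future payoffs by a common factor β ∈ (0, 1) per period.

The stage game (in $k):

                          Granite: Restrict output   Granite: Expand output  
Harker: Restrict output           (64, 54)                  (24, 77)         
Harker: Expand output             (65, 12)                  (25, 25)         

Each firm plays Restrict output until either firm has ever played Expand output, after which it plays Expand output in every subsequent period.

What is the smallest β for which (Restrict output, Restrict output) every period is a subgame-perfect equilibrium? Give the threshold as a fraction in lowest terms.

For Harker: deviation gain 65−64 = 1, per-period punishment loss 64−25 = 39. IC gives β ≥ 1/40.
For Granite: gain 23, loss 29 per period, so β ≥ 23/52.
The tighter constraint is Granite's, so cooperation needs β ≥ 23/52.

23/52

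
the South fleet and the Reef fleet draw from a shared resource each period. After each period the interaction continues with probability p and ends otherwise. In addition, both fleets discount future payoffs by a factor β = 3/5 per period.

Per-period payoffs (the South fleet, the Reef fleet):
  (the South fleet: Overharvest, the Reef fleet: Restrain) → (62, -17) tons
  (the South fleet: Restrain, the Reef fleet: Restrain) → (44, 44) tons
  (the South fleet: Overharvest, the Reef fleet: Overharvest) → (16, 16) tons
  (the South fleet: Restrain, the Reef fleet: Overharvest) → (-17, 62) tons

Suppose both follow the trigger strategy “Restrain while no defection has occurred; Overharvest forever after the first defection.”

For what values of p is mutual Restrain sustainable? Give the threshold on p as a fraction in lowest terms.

Expected continuation weight on next period's payoff is β·p = 3/5·p, which plays the role of the discount factor.
Cooperation requires 3/5·p ≥ (62−44)/(62−16) = 9/23, hence p ≥ 15/23.

15/23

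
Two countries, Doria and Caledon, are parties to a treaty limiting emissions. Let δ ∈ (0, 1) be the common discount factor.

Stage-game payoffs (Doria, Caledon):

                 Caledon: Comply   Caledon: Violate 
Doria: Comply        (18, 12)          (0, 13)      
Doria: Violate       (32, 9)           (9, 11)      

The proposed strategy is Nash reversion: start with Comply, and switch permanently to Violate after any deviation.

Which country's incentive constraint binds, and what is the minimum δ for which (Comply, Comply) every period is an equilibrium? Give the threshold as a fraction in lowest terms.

Doria's threshold: (32−18)/(32−9) = 14/23.
Caledon's threshold: (13−12)/(13−11) = 1/2.
14/23 > 1/2, so Doria binds and δ* = 14/23.

Doria; δ ≥ 14/23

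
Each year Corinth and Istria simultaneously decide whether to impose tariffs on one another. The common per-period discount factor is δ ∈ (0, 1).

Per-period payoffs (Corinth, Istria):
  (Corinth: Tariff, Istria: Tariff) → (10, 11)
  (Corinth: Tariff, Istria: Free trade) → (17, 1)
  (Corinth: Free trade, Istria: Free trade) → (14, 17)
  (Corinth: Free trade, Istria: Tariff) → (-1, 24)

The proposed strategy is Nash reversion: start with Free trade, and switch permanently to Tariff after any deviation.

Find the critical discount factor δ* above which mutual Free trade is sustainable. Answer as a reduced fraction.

7/13

For Corinth: deviation gain 17−14 = 3, per-period punishment loss 14−10 = 4. IC gives δ ≥ 3/7.
For Istria: gain 7, loss 6 per period, so δ ≥ 7/13.
The tighter constraint is Istria's, so cooperation needs δ ≥ 7/13.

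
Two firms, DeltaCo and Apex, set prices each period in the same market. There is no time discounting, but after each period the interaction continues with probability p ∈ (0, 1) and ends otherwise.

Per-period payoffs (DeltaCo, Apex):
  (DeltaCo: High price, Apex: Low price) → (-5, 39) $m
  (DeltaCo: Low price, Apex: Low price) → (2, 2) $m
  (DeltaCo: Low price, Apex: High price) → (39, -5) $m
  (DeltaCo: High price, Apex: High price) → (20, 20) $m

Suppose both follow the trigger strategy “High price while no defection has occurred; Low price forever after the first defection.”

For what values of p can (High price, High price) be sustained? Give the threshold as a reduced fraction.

19/37

Expected cooperation value is 20 + p·20 + p²·20 + … = 20/(1−p); deviation gives 39 + p·2/(1−p).
20 ≥ 39(1−p) + 2p ⇒ 37p ≥ 19 ⇒ p ≥ 19/37.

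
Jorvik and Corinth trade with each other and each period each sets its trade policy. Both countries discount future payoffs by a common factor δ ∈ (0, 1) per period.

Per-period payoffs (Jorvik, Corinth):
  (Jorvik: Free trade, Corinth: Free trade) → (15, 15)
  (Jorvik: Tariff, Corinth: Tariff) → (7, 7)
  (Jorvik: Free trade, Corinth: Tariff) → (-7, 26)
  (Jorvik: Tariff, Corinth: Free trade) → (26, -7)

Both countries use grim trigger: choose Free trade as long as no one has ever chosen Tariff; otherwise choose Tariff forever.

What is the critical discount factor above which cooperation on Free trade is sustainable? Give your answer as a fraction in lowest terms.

One-period gain from deviating is 26 − 15 = 11. The loss is 15 − 7 = 8 in every subsequent period, with present value 8·δ/(1−δ).
Deviation is unprofitable when 8·δ/(1−δ) ≥ 11, i.e. δ/(1−δ) ≥ 11/8.
Equivalently δ ≥ 11/(11+8) = 11/19.

11/19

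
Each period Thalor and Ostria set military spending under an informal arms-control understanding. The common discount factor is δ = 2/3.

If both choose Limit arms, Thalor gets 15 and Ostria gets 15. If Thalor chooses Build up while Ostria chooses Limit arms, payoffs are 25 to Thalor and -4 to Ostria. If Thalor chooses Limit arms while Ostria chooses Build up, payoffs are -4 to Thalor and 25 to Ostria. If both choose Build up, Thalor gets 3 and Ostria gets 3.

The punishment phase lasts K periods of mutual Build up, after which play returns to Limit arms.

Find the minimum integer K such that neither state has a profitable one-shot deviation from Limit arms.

IC: δ(1−δ^K)/(1−δ) ≥ (25−15)/(15−3) = 5/6.
With δ = 2/3: need 1 − δ^K ≥ 5/6·(1−2/3)/(2/3), i.e. δ^K ≤ 0.5833.
Since (2/3)^1 = 0.6667 and (2/3)^2 = 0.4444, the smallest such K is 2.

2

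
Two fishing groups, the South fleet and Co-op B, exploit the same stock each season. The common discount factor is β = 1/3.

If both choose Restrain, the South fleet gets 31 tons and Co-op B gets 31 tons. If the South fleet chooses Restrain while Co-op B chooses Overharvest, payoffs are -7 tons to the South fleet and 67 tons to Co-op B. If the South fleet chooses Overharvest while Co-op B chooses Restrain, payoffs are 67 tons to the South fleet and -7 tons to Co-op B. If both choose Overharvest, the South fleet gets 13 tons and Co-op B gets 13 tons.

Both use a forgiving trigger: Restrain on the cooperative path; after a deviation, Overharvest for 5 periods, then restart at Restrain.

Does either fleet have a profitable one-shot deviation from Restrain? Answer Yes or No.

IC: β+…+β^5 ≥ (67−31)/(31−13) = 2.
At β = 1/3: partial sum = 0.4979 < 2.0000. Cooperation not sustainable.

Yes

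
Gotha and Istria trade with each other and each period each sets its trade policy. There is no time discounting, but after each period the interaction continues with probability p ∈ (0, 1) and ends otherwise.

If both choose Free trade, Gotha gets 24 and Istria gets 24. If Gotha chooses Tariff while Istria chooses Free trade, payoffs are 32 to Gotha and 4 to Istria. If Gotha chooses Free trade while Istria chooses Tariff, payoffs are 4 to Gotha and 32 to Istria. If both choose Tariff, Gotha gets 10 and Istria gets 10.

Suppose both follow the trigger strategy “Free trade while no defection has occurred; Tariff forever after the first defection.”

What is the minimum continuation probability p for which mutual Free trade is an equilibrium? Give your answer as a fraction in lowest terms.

4/11

Expected cooperation value is 24 + p·24 + p²·24 + … = 24/(1−p); deviation gives 32 + p·10/(1−p).
24 ≥ 32(1−p) + 10p ⇒ 22p ≥ 8 ⇒ p ≥ 8/22 = 4/11.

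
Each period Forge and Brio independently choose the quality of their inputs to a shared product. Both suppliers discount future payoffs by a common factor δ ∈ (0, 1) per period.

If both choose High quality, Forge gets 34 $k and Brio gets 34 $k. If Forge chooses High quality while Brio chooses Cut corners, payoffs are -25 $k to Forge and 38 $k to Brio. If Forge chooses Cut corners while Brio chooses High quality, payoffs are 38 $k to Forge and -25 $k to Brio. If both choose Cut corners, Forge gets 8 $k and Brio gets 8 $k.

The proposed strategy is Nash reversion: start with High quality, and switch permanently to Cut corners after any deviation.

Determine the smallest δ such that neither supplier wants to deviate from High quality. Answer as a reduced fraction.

Cooperation forever yields 34 each period: 34/(1−δ).
Deviating yields 38 once, then 8 forever: 38 + 8δ/(1−δ).
No profitable deviation requires 34/(1−δ) ≥ 38 + 8δ/(1−δ).
Multiplying by (1−δ): 34 ≥ 38(1−δ) + 8δ = 38 − 30δ.
So 30δ ≥ 4, i.e. δ ≥ 4/30 = 2/15.

2/15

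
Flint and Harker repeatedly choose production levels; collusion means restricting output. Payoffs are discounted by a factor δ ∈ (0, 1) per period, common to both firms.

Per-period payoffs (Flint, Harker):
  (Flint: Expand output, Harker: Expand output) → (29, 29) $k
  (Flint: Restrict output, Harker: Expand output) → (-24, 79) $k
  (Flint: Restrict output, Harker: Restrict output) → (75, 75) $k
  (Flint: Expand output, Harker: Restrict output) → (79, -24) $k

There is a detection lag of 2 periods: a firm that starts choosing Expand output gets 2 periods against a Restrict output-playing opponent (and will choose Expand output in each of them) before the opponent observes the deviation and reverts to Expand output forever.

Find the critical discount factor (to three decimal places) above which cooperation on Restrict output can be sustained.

0.283

The best deviation is to choose Expand output for all 2 undetected periods, earning 79 each, then 29 forever once detected.
Deviation value: 79(1−δ^2)/(1−δ) + 29δ^2/(1−δ); cooperation value: 75/(1−δ).
IC: 75 ≥ 79(1−δ^2) + 29δ^2 = 79 − 50δ^2.
So δ^2 ≥ 4/50 = 2/25, giving δ ≥ (2/25)^(1/2) ≈ 0.283.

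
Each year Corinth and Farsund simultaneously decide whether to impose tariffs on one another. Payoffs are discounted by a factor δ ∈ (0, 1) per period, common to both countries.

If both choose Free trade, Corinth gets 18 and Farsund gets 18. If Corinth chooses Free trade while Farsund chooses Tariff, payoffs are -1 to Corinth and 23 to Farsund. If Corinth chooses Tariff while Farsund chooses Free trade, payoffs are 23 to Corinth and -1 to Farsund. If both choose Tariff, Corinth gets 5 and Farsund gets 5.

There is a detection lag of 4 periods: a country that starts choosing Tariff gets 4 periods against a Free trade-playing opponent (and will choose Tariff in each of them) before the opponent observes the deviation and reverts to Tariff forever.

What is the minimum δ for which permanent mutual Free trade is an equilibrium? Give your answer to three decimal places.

0.726

A deviator earns 23 for 4 periods, then 5 forever; cooperating earns 18 forever. Multiplying the IC by (1−δ):
18 ≥ 23(1−δ^4) + 5δ^4, so 18·δ^4 ≥ 5 and δ^4 ≥ 5/18.
δ ≥ (5/18)^(1/4) ≈ 0.726.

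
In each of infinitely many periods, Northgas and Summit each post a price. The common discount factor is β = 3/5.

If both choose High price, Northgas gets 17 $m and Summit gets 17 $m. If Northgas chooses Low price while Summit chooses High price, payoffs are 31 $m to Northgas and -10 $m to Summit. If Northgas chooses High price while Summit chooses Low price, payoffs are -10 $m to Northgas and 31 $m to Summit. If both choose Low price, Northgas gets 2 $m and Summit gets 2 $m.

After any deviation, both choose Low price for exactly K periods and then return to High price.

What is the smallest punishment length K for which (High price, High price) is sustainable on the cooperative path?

2

Need Σ_{k=1}^{K} β^k ≥ (31−17)/(17−2) = 0.9333 at β = 3/5.
At K = 1 the sum is 0.6000 < 0.9333; at K = 2 it is 0.9600 ≥ 0.9333.
So the minimum punishment length is K = 2.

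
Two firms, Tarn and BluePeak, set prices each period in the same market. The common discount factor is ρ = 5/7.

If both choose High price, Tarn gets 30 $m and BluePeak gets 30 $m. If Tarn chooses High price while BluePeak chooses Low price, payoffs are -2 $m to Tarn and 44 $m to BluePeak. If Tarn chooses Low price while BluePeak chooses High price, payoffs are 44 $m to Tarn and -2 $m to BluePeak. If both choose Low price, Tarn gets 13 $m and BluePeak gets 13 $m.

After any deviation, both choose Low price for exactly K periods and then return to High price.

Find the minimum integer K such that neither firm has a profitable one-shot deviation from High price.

No profitable deviation requires (30−13)(ρ+…+ρ^K) ≥ 44−30, i.e. ρ+…+ρ^K ≥ 14/17 ≈ 0.8235.
With ρ = 5/7, the partial sums are K=1: 0.7143, K=2: 1.2245.
K = 2 is the first length at which the sum reaches 0.8235.

2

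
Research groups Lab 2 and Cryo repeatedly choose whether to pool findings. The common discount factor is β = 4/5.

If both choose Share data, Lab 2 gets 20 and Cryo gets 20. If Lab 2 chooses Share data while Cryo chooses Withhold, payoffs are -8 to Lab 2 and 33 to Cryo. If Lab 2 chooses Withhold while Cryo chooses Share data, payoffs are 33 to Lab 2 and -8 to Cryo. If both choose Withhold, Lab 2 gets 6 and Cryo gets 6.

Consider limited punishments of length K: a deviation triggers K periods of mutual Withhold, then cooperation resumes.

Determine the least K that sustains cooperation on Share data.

2

No profitable deviation requires (20−6)(β+…+β^K) ≥ 33−20, i.e. β+…+β^K ≥ 13/14 ≈ 0.9286.
With β = 4/5, the partial sums are K=1: 0.8000, K=2: 1.4400.
K = 2 is the first length at which the sum reaches 0.9286.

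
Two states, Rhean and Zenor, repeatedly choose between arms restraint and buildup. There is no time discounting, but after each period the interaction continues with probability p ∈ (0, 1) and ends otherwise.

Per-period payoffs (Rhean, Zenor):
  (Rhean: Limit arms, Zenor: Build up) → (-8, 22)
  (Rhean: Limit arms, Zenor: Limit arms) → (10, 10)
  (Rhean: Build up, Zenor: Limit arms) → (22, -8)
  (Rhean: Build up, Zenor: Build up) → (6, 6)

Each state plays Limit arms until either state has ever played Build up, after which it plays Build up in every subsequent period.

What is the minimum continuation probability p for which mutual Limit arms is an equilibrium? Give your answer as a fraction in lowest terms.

Expected cooperation value is 10 + p·10 + p²·10 + … = 10/(1−p); deviation gives 22 + p·6/(1−p).
10 ≥ 22(1−p) + 6p ⇒ 16p ≥ 12 ⇒ p ≥ 12/16 = 3/4.

3/4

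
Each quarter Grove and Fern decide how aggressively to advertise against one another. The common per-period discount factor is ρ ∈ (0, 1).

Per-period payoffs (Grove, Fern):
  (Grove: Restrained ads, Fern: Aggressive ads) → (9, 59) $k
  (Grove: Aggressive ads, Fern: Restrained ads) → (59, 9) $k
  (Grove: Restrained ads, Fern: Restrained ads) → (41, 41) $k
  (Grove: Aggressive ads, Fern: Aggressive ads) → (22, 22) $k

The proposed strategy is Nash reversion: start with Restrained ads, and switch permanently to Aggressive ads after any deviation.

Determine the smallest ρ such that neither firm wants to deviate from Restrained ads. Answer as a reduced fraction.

18/37

One-period gain from deviating is 59 − 41 = 18. The loss is 41 − 22 = 19 in every subsequent period, with present value 19·ρ/(1−ρ).
Deviation is unprofitable when 19·ρ/(1−ρ) ≥ 18, i.e. ρ/(1−ρ) ≥ 18/19.
Equivalently ρ ≥ 18/(18+19) = 18/37.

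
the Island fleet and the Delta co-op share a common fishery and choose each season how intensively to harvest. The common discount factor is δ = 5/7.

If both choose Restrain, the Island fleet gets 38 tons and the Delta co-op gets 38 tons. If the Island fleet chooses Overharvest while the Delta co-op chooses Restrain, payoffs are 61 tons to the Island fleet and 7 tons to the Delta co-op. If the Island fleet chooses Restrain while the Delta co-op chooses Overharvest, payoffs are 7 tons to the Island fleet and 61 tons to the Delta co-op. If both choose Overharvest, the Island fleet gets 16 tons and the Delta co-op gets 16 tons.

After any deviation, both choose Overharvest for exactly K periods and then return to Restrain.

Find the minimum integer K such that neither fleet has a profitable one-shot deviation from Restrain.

Need Σ_{k=1}^{K} δ^k ≥ (61−38)/(38−16) = 1.0455 at δ = 5/7.
At K = 1 the sum is 0.7143 < 1.0455; at K = 2 it is 1.2245 ≥ 1.0455.
So the minimum punishment length is K = 2.

2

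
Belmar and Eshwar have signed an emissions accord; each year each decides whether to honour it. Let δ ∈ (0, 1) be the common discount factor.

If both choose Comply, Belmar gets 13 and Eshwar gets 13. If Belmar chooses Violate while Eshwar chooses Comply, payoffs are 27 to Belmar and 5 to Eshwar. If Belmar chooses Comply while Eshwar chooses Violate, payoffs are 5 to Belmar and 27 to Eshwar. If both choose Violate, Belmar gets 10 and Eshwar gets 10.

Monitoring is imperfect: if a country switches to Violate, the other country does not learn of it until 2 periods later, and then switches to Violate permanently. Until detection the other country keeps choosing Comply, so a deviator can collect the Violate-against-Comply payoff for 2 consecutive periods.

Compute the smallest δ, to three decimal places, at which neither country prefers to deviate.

0.907

Deviating for the 2 undetected periods gains 27−13 = 14 per period over cooperation, then loses 13−10 = 3 per period forever once punishment starts.
Gain: 14(1 + δ + … + δ^1); loss: 3·δ^2/(1−δ).
No profitable deviation ⇔ 14(1−δ^2) ≤ 3·δ^2, i.e. δ^2 ≥ 14/(14+3) = 14/17.
Hence δ ≥ (14/17)^(1/2) ≈ 0.907.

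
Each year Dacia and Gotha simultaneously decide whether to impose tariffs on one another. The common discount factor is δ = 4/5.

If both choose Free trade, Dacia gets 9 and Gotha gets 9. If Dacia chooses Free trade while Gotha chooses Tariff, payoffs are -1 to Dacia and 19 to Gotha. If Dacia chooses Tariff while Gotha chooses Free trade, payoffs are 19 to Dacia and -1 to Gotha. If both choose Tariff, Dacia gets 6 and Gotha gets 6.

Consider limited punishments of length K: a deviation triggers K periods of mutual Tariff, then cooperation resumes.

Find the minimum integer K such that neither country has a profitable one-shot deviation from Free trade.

9

Need Σ_{k=1}^{K} δ^k ≥ (19−9)/(9−6) = 3.3333 at δ = 4/5.
At K = 8 the sum is 3.3289 < 3.3333; at K = 9 it is 3.4631 ≥ 3.3333.
So the minimum punishment length is K = 9.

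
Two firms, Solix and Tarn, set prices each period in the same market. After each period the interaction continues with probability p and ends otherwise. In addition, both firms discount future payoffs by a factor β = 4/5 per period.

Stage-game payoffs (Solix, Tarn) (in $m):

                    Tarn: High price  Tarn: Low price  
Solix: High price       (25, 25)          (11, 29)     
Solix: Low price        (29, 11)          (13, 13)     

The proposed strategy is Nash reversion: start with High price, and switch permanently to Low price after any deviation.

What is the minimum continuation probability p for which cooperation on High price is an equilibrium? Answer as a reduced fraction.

5/16

Expected continuation weight on next period's payoff is β·p = 4/5·p, which plays the role of the discount factor.
Cooperation requires 4/5·p ≥ (29−25)/(29−13) = 1/4, hence p ≥ 5/16.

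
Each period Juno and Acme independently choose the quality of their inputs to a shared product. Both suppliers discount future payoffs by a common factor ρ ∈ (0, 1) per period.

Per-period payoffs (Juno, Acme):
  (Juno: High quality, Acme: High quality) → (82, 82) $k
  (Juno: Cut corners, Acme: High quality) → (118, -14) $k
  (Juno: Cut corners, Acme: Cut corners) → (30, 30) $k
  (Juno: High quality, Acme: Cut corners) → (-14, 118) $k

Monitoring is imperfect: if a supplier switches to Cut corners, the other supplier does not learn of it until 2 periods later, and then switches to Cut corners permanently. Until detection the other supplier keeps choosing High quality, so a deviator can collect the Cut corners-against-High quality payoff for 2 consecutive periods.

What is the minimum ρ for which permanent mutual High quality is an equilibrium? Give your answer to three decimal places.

0.640

A deviator earns 118 for 2 periods, then 30 forever; cooperating earns 82 forever. Multiplying the IC by (1−ρ):
82 ≥ 118(1−ρ^2) + 30ρ^2, so 88·ρ^2 ≥ 36 and ρ^2 ≥ 9/22.
ρ ≥ (9/22)^(1/2) ≈ 0.640.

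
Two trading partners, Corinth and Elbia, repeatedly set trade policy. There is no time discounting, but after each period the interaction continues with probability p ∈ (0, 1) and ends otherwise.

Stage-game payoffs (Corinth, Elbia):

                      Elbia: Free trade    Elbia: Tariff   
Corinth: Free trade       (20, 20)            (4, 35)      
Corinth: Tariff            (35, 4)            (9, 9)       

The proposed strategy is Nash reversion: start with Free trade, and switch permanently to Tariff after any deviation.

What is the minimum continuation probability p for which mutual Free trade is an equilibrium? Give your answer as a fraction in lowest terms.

With no time discounting, the continuation probability p plays the role of the discount factor.
Grim-trigger IC: 20/(1−p) ≥ 35 + 9p/(1−p) ⇒ p ≥ (35−20)/(35−9) = 15/26.

15/26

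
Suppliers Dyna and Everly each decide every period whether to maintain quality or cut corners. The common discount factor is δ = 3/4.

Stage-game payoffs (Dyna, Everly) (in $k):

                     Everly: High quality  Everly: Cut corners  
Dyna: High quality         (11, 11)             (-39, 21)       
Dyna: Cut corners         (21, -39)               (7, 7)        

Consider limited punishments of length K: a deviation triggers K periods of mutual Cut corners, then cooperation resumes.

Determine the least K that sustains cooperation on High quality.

7

IC: δ(1−δ^K)/(1−δ) ≥ (21−11)/(11−7) = 5/2.
With δ = 3/4: need 1 − δ^K ≥ 5/2·(1−3/4)/(3/4), i.e. δ^K ≤ 0.1667.
Since (3/4)^6 = 0.1780 and (3/4)^7 = 0.1335, the smallest such K is 7.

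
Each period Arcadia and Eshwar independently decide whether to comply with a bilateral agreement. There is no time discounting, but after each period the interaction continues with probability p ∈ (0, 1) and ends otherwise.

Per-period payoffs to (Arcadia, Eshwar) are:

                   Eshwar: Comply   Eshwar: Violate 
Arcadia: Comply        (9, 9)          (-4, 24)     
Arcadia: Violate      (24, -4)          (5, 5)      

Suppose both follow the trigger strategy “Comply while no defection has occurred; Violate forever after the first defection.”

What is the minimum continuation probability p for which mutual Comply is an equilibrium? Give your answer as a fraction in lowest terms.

15/19

With no time discounting, the continuation probability p plays the role of the discount factor.
Grim-trigger IC: 9/(1−p) ≥ 24 + 5p/(1−p) ⇒ p ≥ (24−9)/(24−5) = 15/19.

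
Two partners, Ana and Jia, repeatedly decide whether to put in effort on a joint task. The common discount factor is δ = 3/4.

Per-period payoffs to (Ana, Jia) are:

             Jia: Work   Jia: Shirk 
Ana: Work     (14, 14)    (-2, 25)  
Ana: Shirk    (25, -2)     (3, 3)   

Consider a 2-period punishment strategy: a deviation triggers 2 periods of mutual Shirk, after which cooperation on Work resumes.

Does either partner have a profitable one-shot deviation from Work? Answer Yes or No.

IC: δ+…+δ^2 ≥ (25−14)/(14−3) = 1.
At δ = 3/4: partial sum = 1.3125 ≥ 1.0000. Cooperation sustainable.

No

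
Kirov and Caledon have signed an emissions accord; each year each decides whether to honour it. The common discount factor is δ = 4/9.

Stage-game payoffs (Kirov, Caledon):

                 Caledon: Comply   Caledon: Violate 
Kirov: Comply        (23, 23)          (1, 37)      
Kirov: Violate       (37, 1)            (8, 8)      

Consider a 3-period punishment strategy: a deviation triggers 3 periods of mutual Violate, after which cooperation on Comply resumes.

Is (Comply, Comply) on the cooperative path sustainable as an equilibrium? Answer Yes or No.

IC: δ+…+δ^3 ≥ (37−23)/(23−8) = 14/15.
At δ = 4/9: partial sum = 0.7298 < 0.9333. Cooperation not sustainable.

No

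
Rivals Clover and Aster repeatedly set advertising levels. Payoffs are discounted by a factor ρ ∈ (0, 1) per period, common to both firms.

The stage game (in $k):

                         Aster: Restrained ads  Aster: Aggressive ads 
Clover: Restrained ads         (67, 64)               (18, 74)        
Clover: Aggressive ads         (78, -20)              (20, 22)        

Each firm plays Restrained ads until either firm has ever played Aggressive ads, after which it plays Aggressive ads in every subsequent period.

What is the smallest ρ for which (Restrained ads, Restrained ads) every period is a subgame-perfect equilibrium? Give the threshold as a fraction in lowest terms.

5/26

For Clover: deviation gain 78−67 = 11, per-period punishment loss 67−20 = 47. IC gives ρ ≥ 11/58.
For Aster: gain 10, loss 42 per period, so ρ ≥ 10/52 = 5/26.
The tighter constraint is Aster's, so cooperation needs ρ ≥ 5/26.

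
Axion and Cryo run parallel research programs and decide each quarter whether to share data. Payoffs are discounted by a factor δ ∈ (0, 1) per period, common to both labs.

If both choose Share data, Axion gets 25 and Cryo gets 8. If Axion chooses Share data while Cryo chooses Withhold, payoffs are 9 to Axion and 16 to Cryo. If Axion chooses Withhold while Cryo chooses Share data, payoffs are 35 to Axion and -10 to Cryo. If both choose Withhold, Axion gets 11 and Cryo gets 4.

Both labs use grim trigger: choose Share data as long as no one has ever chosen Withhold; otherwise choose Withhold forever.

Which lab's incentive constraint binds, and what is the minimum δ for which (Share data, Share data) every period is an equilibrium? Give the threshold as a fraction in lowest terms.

For Axion: deviation gain 35−25 = 10, per-period punishment loss 25−11 = 14. IC gives δ ≥ 10/24 = 5/12.
For Cryo: gain 8, loss 4 per period, so δ ≥ 8/12 = 2/3.
The tighter constraint is Cryo's, so cooperation needs δ ≥ 2/3.

Cryo; δ ≥ 2/3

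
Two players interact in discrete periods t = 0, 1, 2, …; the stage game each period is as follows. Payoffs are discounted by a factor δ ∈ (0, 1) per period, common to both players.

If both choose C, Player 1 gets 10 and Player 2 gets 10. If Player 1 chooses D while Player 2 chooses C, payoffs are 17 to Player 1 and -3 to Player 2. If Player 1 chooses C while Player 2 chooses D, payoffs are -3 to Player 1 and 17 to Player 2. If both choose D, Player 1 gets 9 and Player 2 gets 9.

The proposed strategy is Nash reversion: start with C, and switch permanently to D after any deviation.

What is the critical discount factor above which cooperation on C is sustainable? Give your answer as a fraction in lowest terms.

Cooperation forever yields 10 each period: 10/(1−δ).
Deviating yields 17 once, then 9 forever: 17 + 9δ/(1−δ).
No profitable deviation requires 10/(1−δ) ≥ 17 + 9δ/(1−δ).
Multiplying by (1−δ): 10 ≥ 17(1−δ) + 9δ = 17 − 8δ.
So 8δ ≥ 7, i.e. δ ≥ 7/8.

7/8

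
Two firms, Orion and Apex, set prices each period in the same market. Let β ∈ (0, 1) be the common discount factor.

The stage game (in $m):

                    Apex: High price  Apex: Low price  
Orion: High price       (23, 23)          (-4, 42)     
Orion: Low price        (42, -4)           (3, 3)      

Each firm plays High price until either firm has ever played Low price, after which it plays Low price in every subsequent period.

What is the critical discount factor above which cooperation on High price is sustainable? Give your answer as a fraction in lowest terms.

Under grim trigger the critical discount factor is (T−C)/(T−P) with T = 42, C = 23, P = 3.
β* = (42−23)/(42−3) = 19/39.

19/39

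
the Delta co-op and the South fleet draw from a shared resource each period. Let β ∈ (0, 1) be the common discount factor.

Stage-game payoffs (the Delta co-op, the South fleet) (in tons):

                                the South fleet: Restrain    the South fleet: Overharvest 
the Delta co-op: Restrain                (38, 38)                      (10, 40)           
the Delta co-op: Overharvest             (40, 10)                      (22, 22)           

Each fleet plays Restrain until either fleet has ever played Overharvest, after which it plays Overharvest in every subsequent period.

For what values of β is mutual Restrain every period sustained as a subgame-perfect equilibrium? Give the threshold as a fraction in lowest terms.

38/(1−β) ≥ 40 + 22β/(1−β)
38 ≥ 40 − 18β
β ≥ 2/18 = 1/9.

1/9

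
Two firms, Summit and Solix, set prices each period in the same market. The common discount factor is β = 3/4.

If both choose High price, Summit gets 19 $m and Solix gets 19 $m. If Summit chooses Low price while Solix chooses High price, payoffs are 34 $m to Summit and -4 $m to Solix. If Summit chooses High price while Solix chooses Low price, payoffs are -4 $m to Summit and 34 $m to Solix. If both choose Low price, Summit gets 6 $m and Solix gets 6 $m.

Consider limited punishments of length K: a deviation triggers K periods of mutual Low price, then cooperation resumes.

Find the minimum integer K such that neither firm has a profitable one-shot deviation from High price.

No profitable deviation requires (19−6)(β+…+β^K) ≥ 34−19, i.e. β+…+β^K ≥ 15/13 ≈ 1.1538.
With β = 3/4, the partial sums are K=1: 0.7500, K=2: 1.3125.
K = 2 is the first length at which the sum reaches 1.1538.

2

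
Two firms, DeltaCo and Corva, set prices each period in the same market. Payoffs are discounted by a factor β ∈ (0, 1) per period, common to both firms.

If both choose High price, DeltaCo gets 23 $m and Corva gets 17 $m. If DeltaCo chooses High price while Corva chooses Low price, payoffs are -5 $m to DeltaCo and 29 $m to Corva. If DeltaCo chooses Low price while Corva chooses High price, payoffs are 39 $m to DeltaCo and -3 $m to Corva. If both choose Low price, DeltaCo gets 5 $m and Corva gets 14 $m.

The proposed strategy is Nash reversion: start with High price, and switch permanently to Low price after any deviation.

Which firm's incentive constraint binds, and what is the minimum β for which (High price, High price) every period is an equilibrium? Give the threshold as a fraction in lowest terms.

DeltaCo's threshold: (39−23)/(39−5) = 8/17.
Corva's threshold: (29−17)/(29−14) = 4/5.
8/17 < 4/5, so Corva binds and β* = 4/5.

Corva; β ≥ 4/5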